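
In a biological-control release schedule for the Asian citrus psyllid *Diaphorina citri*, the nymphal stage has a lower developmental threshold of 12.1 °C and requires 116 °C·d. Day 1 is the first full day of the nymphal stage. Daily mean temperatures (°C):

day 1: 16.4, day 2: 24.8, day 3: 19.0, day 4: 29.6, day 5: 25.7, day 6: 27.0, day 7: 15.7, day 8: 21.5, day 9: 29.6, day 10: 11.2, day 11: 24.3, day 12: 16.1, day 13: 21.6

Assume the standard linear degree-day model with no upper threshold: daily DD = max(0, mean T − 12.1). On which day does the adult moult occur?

Daily DD above 12.1 °C: 4.3, 12.7, 6.9, 17.5, 13.6, 14.9, 3.6, 9.4, 17.5, 0.0, 12.2, 4.0, 9.5.
Cumulative: 4.3, 17.0, 23.9, 41.4, 55.0, 69.9, 73.5, 82.9, 100.4, 100.4, 112.6, 116.6, 126.1.
The total first reaches 116 DD on day 12.

day 12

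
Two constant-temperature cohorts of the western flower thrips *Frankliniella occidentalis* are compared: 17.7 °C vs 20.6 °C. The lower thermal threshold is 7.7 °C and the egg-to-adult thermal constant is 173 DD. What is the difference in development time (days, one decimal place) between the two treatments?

At 17.7 °C: 173 / (17.7 − 7.7) = 173 / 10.0 = 17.300 d.
At 20.6 °C: 173 / (20.6 − 7.7) = 173 / 12.9 = 13.411 d.
Difference = |17.300 − 13.411| = 3.889 ≈ 3.9 days.

3.9 days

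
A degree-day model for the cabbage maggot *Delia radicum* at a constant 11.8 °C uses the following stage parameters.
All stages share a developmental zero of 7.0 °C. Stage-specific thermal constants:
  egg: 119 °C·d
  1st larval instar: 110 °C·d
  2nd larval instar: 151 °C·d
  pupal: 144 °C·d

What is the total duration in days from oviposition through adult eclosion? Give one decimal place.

109.2 days

Daily accumulation at 11.8 °C = 11.8 − 7.0 = 4.8 DD/day.
Total K = 119 + 110 + 151 + 144 = 524 DD.
Total duration = 524 / 4.8 = 109.167 ≈ 109.2 days.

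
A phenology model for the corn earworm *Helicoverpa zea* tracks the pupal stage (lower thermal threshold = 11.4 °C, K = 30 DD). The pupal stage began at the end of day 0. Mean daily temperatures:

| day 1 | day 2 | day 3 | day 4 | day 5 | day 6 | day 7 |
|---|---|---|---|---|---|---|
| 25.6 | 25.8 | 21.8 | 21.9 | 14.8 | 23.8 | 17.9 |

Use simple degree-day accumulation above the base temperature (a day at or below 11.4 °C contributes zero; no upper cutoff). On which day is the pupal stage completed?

day 3

Daily DD above 11.4 °C: 14.2, 14.4, 10.4, 10.5, 3.4, 12.4, 6.5.
Cumulative: 14.2, 28.6, 39.0, 49.5, 52.9, 65.3, 71.8.
The total first reaches 30 DD on day 3.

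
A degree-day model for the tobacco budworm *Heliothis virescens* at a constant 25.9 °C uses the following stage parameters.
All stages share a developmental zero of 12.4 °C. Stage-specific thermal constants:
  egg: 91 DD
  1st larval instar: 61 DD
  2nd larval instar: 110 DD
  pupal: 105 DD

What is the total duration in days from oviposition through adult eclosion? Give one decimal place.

27.2 days

Daily accumulation at 25.9 °C = 25.9 − 12.4 = 13.5 DD/day.
Total K = 91 + 61 + 110 + 105 = 367 DD.
Total duration = 367 / 13.5 = 27.185 ≈ 27.2 days.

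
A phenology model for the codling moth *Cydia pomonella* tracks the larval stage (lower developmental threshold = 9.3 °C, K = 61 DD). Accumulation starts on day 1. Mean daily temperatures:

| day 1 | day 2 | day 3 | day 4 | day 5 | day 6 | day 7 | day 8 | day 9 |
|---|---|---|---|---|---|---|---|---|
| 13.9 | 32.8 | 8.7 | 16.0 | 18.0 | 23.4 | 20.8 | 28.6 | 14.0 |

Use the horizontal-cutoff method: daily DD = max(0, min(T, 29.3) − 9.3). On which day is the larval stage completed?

day 7

Daily DD above 9.3 °C (capped at 20.0): 4.6, 20.0, 0.0, 6.7, 8.7, 14.1, 11.5, 19.3, 4.7.
Cumulative: 4.6, 24.6, 24.6, 31.3, 40.0, 54.1, 65.6, 84.9, 89.6.
The total first reaches 61 DD on day 7.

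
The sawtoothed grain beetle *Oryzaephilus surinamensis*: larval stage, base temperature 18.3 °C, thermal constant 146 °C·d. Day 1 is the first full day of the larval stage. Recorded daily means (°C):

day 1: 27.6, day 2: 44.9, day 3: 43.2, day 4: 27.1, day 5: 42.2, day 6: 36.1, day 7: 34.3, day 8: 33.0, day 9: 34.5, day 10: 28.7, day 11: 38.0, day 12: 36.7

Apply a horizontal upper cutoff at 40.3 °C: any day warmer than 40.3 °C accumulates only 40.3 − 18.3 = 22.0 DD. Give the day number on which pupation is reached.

Daily DD above 18.3 °C (capped at 22.0): 9.3, 22.0, 22.0, 8.8, 22.0, 17.8, 16.0, 14.7, 16.2, 10.4, 19.7, 18.4.
Cumulative: 9.3, 31.3, 53.3, 62.1, 84.1, 101.9, 117.9, 132.6, 148.8, 159.2, 178.9, 197.3.
The total first reaches 146 DD on day 9.

day 9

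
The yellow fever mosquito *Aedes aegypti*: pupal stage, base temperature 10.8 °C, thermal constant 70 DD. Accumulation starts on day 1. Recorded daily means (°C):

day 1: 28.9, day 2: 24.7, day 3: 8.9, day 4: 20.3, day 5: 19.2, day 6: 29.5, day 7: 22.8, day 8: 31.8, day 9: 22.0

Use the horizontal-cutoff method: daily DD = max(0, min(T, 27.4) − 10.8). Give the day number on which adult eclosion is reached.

day 7

Daily DD above 10.8 °C (capped at 16.6): 16.6, 13.9, 0.0, 9.5, 8.4, 16.6, 12.0, 16.6, 11.2.
Cumulative: 16.6, 30.5, 30.5, 40.0, 48.4, 65.0, 77.0, 93.6, 104.8.
The total first reaches 70 DD on day 7.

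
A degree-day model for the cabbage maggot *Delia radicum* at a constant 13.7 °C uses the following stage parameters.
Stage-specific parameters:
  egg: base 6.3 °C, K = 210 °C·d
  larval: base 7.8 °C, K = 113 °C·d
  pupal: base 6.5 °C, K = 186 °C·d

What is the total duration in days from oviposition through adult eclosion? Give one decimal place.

egg: 210 / (13.7 − 6.3) = 210 / 7.4 = 28.378 d.
larval: 113 / (13.7 − 7.8) = 113 / 5.9 = 19.153 d.
pupal: 186 / (13.7 − 6.5) = 186 / 7.2 = 25.833 d.
Sum = 73.364 ≈ 73.4 days.

73.4 days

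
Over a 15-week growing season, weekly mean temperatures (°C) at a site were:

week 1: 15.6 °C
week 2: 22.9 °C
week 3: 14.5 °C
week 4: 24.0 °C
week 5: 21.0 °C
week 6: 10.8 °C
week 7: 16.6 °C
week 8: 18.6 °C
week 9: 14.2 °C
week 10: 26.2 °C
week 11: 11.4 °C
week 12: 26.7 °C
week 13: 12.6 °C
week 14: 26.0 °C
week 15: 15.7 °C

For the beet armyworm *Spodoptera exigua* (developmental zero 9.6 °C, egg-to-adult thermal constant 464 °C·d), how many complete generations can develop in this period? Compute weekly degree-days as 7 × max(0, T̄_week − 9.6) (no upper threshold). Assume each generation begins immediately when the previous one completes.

2 generations

Weekly DD (7 × max(0, T̄ − 9.6)): 42.0, 93.1, 34.3, 100.8, 79.8, 8.4, 49.0, 63.0, 32.2, 116.2, 12.6, 119.7, 21.0, 114.8, 42.7.
Season total = 929.6 DD.
Complete generations = ⌊929.6 / 464⌋ = 2.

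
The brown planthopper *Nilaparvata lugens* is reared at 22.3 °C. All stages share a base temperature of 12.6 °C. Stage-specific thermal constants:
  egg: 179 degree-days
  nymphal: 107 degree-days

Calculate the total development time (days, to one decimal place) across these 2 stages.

Daily accumulation at 22.3 °C = 22.3 − 12.6 = 9.7 DD/day.
Total K = 179 + 107 = 286 DD.
Total duration = 286 / 9.7 = 29.485 ≈ 29.5 days.

29.5 days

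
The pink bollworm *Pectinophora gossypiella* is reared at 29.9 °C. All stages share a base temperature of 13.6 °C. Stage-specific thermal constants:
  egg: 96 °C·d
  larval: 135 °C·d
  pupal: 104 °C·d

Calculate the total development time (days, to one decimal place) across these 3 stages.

Daily accumulation at 29.9 °C = 29.9 − 13.6 = 16.3 DD/day.
Total K = 96 + 135 + 104 = 335 DD.
Total duration = 335 / 16.3 = 20.552 ≈ 20.6 days.

20.6 days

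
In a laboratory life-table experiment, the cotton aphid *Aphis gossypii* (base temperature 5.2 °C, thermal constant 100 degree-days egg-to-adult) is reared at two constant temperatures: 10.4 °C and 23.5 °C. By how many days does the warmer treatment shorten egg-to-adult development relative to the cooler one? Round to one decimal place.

At 10.4 °C: 100 / (10.4 − 5.2) = 100 / 5.2 = 19.231 d.
At 23.5 °C: 100 / (23.5 − 5.2) = 100 / 18.3 = 5.464 d.
Difference = |19.231 − 5.464| = 13.766 ≈ 13.8 days.

13.8 days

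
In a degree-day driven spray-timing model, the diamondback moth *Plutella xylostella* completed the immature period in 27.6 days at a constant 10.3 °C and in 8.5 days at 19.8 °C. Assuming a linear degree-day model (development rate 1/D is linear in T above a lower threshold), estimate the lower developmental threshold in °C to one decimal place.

6.1 °C

Equal thermal constants: D₁(T₁ − T_b) = D₂(T₂ − T_b).
27.6·(10.3 − T_b) = 8.5·(19.8 − T_b)
T_b = (27.6·10.3 − 8.5·19.8) / (27.6 − 8.5) = 115.98 / 19.1 = 6.072 °C ≈ 6.1 °C.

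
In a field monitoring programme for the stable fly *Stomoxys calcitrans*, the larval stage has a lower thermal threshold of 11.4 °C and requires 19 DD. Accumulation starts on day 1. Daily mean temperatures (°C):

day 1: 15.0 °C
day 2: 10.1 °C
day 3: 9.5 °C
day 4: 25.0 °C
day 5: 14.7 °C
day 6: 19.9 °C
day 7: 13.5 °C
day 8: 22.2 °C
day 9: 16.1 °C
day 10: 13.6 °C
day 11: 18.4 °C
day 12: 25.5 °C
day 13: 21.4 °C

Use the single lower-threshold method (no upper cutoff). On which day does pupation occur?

Daily DD above 11.4 °C: 3.6, 0.0, 0.0, 13.6, 3.3, 8.5, 2.1, 10.8, 4.7, 2.2, 7.0, 14.1, 10.0.
Cumulative: 3.6, 3.6, 3.6, 17.2, 20.5, 29.0, 31.1, 41.9, 46.6, 48.8, 55.8, 69.9, 79.9.
The total first reaches 19 DD on day 5.

day 5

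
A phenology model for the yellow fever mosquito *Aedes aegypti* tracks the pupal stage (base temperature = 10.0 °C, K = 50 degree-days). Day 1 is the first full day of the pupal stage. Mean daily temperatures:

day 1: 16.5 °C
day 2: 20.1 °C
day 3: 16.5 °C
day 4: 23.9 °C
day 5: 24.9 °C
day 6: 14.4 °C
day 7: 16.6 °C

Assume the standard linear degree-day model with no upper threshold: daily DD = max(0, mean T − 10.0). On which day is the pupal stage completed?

Daily DD above 10.0 °C: 6.5, 10.1, 6.5, 13.9, 14.9, 4.4, 6.6.
Cumulative: 6.5, 16.6, 23.1, 37.0, 51.9, 56.3, 62.9.
The total first reaches 50 DD on day 5.

day 5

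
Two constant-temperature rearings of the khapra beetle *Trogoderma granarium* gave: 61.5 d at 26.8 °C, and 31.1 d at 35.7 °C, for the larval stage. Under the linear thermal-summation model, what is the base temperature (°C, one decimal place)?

Under the model K = D·(T − T_b), so D₁·(T₁ − T_b) = D₂·(T₂ − T_b).
61.5·(26.8 − T_b) = 31.1·(35.7 − T_b)
T_b = (61.5·26.8 − 31.1·35.7) / (61.5 − 31.1) = 537.93 / 30.4 = 17.695 °C ≈ 17.7 °C.

17.7 °C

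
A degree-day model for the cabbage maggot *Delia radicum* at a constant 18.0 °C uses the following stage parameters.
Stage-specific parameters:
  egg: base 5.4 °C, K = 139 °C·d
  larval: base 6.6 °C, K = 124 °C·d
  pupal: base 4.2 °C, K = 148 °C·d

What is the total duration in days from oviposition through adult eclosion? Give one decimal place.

32.6 days

egg: 139 / (18.0 − 5.4) = 139 / 12.6 = 11.032 d.
larval: 124 / (18.0 − 6.6) = 124 / 11.4 = 10.877 d.
pupal: 148 / (18.0 − 4.2) = 148 / 13.8 = 10.725 d.
Sum = 32.634 ≈ 32.6 days.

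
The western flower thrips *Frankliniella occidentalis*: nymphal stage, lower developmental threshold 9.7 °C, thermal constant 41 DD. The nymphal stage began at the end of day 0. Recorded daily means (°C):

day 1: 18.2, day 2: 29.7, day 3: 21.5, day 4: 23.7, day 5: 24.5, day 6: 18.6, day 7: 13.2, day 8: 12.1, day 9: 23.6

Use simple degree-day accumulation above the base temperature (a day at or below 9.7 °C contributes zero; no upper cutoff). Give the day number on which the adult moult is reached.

Daily DD above 9.7 °C: 8.5, 20.0, 11.8, 14.0, 14.8, 8.9, 3.5, 2.4, 13.9.
Cumulative: 8.5, 28.5, 40.3, 54.3, 69.1, 78.0, 81.5, 83.9, 97.8.
The total first reaches 41 DD on day 4.

day 4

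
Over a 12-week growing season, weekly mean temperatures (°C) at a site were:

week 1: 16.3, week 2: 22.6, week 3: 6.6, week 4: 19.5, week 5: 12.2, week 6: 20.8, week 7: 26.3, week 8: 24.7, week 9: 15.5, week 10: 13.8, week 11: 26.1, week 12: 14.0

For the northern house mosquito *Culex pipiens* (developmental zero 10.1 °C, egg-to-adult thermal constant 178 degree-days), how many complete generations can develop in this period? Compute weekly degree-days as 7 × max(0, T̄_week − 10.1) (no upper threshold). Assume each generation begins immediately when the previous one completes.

3 generations

Weekly DD (7 × max(0, T̄ − 10.1)): 43.4, 87.5, 0.0, 65.8, 14.7, 74.9, 113.4, 102.2, 37.8, 25.9, 112.0, 27.3.
Season total = 704.9 DD.
Complete generations = ⌊704.9 / 178⌋ = 3.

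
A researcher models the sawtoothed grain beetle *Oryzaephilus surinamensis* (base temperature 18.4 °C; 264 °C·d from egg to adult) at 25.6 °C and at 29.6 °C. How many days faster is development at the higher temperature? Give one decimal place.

At 25.6 °C: 264 / (25.6 − 18.4) = 264 / 7.2 = 36.667 d.
At 29.6 °C: 264 / (29.6 − 18.4) = 264 / 11.2 = 23.571 d.
Difference = |36.667 − 23.571| = 13.095 ≈ 13.1 days.

13.1 days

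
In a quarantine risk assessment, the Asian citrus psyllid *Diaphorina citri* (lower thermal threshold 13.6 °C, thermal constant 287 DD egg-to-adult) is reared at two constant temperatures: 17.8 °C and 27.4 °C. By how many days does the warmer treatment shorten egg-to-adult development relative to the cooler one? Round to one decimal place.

47.5 days

At 17.8 °C: 287 / (17.8 − 13.6) = 287 / 4.2 = 68.333 d.
At 27.4 °C: 287 / (27.4 − 13.6) = 287 / 13.8 = 20.797 d.
Difference = |68.333 − 20.797| = 47.536 ≈ 47.5 days.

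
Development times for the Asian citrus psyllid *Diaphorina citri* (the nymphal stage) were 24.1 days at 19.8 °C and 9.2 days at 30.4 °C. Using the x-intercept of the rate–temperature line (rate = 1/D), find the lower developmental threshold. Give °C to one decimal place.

Linear rate model ⇒ the product D·(T − T_b) is constant across temperatures.
24.1·(19.8 − T_b) = 9.2·(30.4 − T_b)
T_b = (24.1·19.8 − 9.2·30.4) / (24.1 − 9.2) = 197.50 / 14.9 = 13.255 °C ≈ 13.3 °C.

13.3 °C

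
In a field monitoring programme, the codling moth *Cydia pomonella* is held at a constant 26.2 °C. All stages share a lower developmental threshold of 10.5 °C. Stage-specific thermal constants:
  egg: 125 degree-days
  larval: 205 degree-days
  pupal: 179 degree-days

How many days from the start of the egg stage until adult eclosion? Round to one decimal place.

Daily accumulation at 26.2 °C = 26.2 − 10.5 = 15.7 DD/day.
Total K = 125 + 205 + 179 = 509 DD.
Total duration = 509 / 15.7 = 32.420 ≈ 32.4 days.

32.4 days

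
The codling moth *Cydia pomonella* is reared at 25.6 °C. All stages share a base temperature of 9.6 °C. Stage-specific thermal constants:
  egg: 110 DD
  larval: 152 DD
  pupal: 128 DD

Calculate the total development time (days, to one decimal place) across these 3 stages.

24.4 days

Daily accumulation at 25.6 °C = 25.6 − 9.6 = 16.0 DD/day.
Total K = 110 + 152 + 128 = 390 DD.
Total duration = 390 / 16.0 = 24.375 ≈ 24.4 days.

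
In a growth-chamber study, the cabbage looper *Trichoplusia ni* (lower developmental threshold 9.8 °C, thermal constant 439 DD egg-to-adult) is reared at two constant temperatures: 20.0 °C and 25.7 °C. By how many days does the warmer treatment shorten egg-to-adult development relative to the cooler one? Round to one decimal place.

15.4 days

At 20.0 °C: 439 / (20.0 − 9.8) = 439 / 10.2 = 43.039 d.
At 25.7 °C: 439 / (25.7 − 9.8) = 439 / 15.9 = 27.610 d.
Difference = |43.039 − 27.610| = 15.429 ≈ 15.4 days.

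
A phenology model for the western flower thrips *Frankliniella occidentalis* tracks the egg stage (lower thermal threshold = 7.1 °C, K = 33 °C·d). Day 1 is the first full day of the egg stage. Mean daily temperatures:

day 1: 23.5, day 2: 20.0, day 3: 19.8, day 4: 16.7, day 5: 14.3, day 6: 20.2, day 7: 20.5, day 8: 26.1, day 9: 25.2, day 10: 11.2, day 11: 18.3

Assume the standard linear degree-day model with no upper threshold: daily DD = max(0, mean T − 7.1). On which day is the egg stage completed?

Daily DD above 7.1 °C: 16.4, 12.9, 12.7, 9.6, 7.2, 13.1, 13.4, 19.0, 18.1, 4.1, 11.2.
Cumulative: 16.4, 29.3, 42.0, 51.6, 58.8, 71.9, 85.3, 104.3, 122.4, 126.5, 137.7.
The total first reaches 33 DD on day 3.

day 3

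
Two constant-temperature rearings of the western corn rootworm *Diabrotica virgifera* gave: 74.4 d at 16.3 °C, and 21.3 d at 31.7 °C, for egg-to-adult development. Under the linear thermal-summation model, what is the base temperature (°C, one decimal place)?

10.1 °C

Linear rate model ⇒ the product D·(T − T_b) is constant across temperatures.
74.4·(16.3 − T_b) = 21.3·(31.7 − T_b)
T_b = (74.4·16.3 − 21.3·31.7) / (74.4 − 21.3) = 537.51 / 53.1 = 10.123 °C ≈ 10.1 °C.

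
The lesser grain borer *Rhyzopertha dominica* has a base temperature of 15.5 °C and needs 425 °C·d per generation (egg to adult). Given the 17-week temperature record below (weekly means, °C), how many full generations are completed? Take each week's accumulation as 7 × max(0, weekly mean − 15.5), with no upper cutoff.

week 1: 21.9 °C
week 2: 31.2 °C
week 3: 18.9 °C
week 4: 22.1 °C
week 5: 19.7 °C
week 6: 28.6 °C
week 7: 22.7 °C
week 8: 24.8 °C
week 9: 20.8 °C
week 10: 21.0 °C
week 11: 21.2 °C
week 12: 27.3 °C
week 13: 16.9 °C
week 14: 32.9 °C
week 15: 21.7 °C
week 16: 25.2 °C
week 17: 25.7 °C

Weekly DD (7 × max(0, T̄ − 15.5)): 44.8, 109.9, 23.8, 46.2, 29.4, 91.7, 50.4, 65.1, 37.1, 38.5, 39.9, 82.6, 9.8, 121.8, 43.4, 67.9, 71.4.
Season total = 973.7 DD.
Complete generations = ⌊973.7 / 425⌋ = 2.

2 generations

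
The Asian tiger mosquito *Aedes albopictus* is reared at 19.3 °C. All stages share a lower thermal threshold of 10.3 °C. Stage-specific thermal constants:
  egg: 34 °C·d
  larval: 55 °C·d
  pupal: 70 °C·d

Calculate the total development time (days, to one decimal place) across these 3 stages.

Daily accumulation at 19.3 °C = 19.3 − 10.3 = 9.0 DD/day.
Total K = 34 + 55 + 70 = 159 DD.
Total duration = 159 / 9.0 = 17.667 ≈ 17.7 days.

17.7 days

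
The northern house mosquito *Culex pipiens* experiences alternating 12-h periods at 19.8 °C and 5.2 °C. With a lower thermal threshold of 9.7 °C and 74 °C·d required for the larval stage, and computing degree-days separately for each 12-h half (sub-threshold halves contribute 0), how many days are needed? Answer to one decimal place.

14.7 days

Day half: max(0, 19.8 − 9.7) × 0.5 = 10.1 × 0.5 = 5.05 DD.
Night half: max(0, 5.2 − 9.7) × 0.5 = 0.0 × 0.5 = 0.00 DD.
Per 24 h: 5.05 DD/day.
Duration = 74 / 5.05 = 14.653 ≈ 14.7 days.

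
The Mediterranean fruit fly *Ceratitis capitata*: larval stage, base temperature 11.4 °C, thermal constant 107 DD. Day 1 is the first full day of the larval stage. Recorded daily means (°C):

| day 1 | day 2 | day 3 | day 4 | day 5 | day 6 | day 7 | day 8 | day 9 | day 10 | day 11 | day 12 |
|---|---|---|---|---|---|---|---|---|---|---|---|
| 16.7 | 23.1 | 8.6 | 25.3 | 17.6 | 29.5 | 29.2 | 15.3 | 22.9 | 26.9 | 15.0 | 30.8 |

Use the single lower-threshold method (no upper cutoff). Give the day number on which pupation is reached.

Daily DD above 11.4 °C: 5.3, 11.7, 0.0, 13.9, 6.2, 18.1, 17.8, 3.9, 11.5, 15.5, 3.6, 19.4.
Cumulative: 5.3, 17.0, 17.0, 30.9, 37.1, 55.2, 73.0, 76.9, 88.4, 103.9, 107.5, 126.9.
The total first reaches 107 DD on day 11.

day 11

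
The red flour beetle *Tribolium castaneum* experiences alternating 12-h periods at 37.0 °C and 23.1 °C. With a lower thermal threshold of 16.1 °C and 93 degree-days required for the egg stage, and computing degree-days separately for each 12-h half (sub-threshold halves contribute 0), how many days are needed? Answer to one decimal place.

6.7 days

Day half: max(0, 37.0 − 16.1) × 0.5 = 20.9 × 0.5 = 10.45 DD.
Night half: max(0, 23.1 − 16.1) × 0.5 = 7.0 × 0.5 = 3.50 DD.
Per 24 h: 13.95 DD/day.
Duration = 93 / 13.95 = 6.667 ≈ 6.7 days.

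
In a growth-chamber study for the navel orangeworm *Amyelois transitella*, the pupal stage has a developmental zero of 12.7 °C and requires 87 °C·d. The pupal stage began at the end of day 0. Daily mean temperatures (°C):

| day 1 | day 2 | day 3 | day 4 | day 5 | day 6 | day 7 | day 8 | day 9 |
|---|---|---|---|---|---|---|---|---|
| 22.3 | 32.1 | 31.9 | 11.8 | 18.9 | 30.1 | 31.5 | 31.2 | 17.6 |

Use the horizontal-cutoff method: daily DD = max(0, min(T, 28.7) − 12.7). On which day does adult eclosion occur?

Daily DD above 12.7 °C (capped at 16.0): 9.6, 16.0, 16.0, 0.0, 6.2, 16.0, 16.0, 16.0, 4.9.
Cumulative: 9.6, 25.6, 41.6, 41.6, 47.8, 63.8, 79.8, 95.8, 100.7.
The total first reaches 87 DD on day 8.

day 8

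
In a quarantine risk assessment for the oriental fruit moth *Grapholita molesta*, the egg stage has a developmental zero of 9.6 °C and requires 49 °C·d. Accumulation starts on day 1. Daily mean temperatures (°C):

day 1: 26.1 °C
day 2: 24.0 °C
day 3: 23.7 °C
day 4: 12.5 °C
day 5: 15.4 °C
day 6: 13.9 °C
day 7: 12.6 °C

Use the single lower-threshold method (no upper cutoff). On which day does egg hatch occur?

day 5

Daily DD above 9.6 °C: 16.5, 14.4, 14.1, 2.9, 5.8, 4.3, 3.0.
Cumulative: 16.5, 30.9, 45.0, 47.9, 53.7, 58.0, 61.0.
The total first reaches 49 DD on day 5.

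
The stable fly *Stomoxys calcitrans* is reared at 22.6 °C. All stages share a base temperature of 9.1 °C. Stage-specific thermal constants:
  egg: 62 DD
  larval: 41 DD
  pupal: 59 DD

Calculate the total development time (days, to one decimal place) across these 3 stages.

Daily accumulation at 22.6 °C = 22.6 − 9.1 = 13.5 DD/day.
Total K = 62 + 41 + 59 = 162 DD.
Total duration = 162 / 13.5 = 12.000 ≈ 12.0 days.

12.0 days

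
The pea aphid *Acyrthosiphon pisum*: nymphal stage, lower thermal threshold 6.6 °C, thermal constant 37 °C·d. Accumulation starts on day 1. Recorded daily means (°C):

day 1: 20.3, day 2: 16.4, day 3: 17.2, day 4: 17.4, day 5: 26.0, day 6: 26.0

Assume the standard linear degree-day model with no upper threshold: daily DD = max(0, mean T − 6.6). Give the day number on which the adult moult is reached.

Daily DD above 6.6 °C: 13.7, 9.8, 10.6, 10.8, 19.4, 19.4.
Cumulative: 13.7, 23.5, 34.1, 44.9, 64.3, 83.7.
The total first reaches 37 DD on day 4.

day 4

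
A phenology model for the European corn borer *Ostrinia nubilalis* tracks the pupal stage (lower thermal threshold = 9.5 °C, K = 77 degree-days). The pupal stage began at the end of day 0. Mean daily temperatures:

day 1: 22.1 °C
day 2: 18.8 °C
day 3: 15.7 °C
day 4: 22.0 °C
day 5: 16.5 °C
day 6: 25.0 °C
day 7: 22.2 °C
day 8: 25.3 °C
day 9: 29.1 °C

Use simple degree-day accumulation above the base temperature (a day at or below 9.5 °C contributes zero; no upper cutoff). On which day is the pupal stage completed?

day 8

Daily DD above 9.5 °C: 12.6, 9.3, 6.2, 12.5, 7.0, 15.5, 12.7, 15.8, 19.6.
Cumulative: 12.6, 21.9, 28.1, 40.6, 47.6, 63.1, 75.8, 91.6, 111.2.
The total first reaches 77 DD on day 8.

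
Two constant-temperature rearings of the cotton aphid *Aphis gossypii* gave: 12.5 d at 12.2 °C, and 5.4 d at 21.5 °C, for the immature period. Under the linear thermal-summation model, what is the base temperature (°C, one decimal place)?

5.1 °C

Equal thermal constants: D₁(T₁ − T_b) = D₂(T₂ − T_b).
12.5·(12.2 − T_b) = 5.4·(21.5 − T_b)
T_b = (12.5·12.2 − 5.4·21.5) / (12.5 − 5.4) = 36.40 / 7.1 = 5.127 °C ≈ 5.1 °C.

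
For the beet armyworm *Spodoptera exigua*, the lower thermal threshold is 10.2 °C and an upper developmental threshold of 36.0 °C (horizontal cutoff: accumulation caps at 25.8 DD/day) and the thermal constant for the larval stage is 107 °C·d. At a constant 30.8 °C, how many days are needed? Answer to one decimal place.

Daily accumulation = 30.8 − 10.2 = 20.6 DD/day.
Duration = 107 / 20.6 = 5.194 ≈ 5.2 days.

5.2 days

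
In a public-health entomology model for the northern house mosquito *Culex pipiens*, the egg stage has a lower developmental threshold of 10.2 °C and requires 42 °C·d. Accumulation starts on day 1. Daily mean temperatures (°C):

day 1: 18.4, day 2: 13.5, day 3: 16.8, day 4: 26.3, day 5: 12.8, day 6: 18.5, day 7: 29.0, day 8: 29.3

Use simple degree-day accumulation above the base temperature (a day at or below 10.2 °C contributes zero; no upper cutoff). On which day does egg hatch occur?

day 6

Daily DD above 10.2 °C: 8.2, 3.3, 6.6, 16.1, 2.6, 8.3, 18.8, 19.1.
Cumulative: 8.2, 11.5, 18.1, 34.2, 36.8, 45.1, 63.9, 83.0.
The total first reaches 42 DD on day 6.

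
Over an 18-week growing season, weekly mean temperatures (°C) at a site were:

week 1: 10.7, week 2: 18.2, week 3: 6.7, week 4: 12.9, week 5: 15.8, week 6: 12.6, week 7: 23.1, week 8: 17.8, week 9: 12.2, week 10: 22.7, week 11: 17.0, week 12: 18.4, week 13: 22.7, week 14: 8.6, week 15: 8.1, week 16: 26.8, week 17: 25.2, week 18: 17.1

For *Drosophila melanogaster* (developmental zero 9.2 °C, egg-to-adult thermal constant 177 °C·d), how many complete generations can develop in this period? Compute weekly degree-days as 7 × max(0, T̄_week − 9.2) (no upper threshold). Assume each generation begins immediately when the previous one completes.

5 generations

Weekly DD (7 × max(0, T̄ − 9.2)): 10.5, 63.0, 0.0, 25.9, 46.2, 23.8, 97.3, 60.2, 21.0, 94.5, 54.6, 64.4, 94.5, 0.0, 0.0, 123.2, 112.0, 55.3.
Season total = 946.4 DD.
Complete generations = ⌊946.4 / 177⌋ = 5.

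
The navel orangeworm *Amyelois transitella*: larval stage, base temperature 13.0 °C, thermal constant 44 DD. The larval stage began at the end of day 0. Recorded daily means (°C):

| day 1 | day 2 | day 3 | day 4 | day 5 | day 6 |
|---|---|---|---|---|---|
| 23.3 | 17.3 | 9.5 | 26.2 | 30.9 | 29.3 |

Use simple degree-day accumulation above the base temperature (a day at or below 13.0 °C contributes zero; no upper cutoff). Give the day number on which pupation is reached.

Daily DD above 13.0 °C: 10.3, 4.3, 0.0, 13.2, 17.9, 16.3.
Cumulative: 10.3, 14.6, 14.6, 27.8, 45.7, 62.0.
The total first reaches 44 DD on day 5.

day 5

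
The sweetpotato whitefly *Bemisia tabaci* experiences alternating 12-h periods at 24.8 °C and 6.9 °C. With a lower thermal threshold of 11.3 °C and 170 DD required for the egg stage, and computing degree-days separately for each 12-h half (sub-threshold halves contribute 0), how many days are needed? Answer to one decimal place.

Day half: max(0, 24.8 − 11.3) × 0.5 = 13.5 × 0.5 = 6.75 DD.
Night half: max(0, 6.9 − 11.3) × 0.5 = 0.0 × 0.5 = 0.00 DD.
Per 24 h: 6.75 DD/day.
Duration = 170 / 6.75 = 25.185 ≈ 25.2 days.

25.2 days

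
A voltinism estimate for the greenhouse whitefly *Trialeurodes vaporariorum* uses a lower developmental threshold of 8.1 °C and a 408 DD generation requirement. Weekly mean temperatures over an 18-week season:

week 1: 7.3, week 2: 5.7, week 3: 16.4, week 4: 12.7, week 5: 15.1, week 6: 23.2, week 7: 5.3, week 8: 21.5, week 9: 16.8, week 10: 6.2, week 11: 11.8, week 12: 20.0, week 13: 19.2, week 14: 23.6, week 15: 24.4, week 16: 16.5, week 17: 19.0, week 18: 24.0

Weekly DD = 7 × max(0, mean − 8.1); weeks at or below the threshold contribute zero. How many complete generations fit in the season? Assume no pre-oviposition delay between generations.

Weekly DD (7 × max(0, T̄ − 8.1)): 0.0, 0.0, 58.1, 32.2, 49.0, 105.7, 0.0, 93.8, 60.9, 0.0, 25.9, 83.3, 77.7, 108.5, 114.1, 58.8, 76.3, 111.3.
Season total = 1055.6 DD.
Complete generations = ⌊1055.6 / 408⌋ = 2.

2 generations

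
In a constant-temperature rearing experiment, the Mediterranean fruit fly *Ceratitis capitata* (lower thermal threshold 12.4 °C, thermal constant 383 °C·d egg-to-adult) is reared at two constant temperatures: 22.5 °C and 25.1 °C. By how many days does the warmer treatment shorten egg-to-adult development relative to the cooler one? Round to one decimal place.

7.8 days

At 22.5 °C: 383 / (22.5 − 12.4) = 383 / 10.1 = 37.921 d.
At 25.1 °C: 383 / (25.1 − 12.4) = 383 / 12.7 = 30.157 d.
Difference = |37.921 − 30.157| = 7.763 ≈ 7.8 days.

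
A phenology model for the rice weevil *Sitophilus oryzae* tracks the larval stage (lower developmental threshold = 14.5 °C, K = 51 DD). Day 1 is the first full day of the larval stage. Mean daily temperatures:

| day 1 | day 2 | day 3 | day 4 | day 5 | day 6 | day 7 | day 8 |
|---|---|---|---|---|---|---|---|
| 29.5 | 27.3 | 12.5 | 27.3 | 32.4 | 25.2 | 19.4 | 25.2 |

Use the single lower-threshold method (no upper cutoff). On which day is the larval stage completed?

Daily DD above 14.5 °C: 15.0, 12.8, 0.0, 12.8, 17.9, 10.7, 4.9, 10.7.
Cumulative: 15.0, 27.8, 27.8, 40.6, 58.5, 69.2, 74.1, 84.8.
The total first reaches 51 DD on day 5.

day 5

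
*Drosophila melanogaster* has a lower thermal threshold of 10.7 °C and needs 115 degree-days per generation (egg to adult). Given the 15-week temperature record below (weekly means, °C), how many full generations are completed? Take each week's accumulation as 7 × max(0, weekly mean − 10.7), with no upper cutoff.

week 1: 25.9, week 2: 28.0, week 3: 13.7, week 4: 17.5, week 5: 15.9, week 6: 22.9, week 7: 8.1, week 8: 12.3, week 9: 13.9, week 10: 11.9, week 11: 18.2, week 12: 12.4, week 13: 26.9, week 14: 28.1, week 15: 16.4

6 generations

Weekly DD (7 × max(0, T̄ − 10.7)): 106.4, 121.1, 21.0, 47.6, 36.4, 85.4, 0.0, 11.2, 22.4, 8.4, 52.5, 11.9, 113.4, 121.8, 39.9.
Season total = 799.4 DD.
Complete generations = ⌊799.4 / 115⌋ = 6.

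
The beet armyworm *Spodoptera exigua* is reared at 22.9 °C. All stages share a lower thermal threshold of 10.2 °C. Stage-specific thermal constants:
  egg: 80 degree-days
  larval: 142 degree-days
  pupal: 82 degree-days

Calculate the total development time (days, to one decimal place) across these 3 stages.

Daily accumulation at 22.9 °C = 22.9 − 10.2 = 12.7 DD/day.
Total K = 80 + 142 + 82 = 304 DD.
Total duration = 304 / 12.7 = 23.937 ≈ 23.9 days.

23.9 days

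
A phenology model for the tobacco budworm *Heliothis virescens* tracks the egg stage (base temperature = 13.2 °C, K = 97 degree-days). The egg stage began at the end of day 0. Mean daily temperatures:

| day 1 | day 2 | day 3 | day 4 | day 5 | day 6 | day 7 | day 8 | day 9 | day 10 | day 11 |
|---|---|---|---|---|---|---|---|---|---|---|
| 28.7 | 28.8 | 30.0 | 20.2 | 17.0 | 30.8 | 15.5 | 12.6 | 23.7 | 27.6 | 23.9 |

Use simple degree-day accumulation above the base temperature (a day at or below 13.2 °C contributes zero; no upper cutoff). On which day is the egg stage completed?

day 10

Daily DD above 13.2 °C: 15.5, 15.6, 16.8, 7.0, 3.8, 17.6, 2.3, 0.0, 10.5, 14.4, 10.7.
Cumulative: 15.5, 31.1, 47.9, 54.9, 58.7, 76.3, 78.6, 78.6, 89.1, 103.5, 114.2.
The total first reaches 97 DD on day 10.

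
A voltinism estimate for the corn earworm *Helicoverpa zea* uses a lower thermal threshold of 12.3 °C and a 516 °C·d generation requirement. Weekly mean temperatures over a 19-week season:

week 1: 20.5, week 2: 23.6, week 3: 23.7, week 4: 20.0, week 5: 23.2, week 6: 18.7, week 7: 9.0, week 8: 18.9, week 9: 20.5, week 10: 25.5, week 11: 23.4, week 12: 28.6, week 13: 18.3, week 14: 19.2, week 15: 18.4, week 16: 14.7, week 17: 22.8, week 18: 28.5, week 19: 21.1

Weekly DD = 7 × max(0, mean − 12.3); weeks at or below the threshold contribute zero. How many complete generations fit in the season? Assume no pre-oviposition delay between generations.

Weekly DD (7 × max(0, T̄ − 12.3)): 57.4, 79.1, 79.8, 53.9, 76.3, 44.8, 0.0, 46.2, 57.4, 92.4, 77.7, 114.1, 42.0, 48.3, 42.7, 16.8, 73.5, 113.4, 61.6.
Season total = 1177.4 DD.
Complete generations = ⌊1177.4 / 516⌋ = 2.

2 generations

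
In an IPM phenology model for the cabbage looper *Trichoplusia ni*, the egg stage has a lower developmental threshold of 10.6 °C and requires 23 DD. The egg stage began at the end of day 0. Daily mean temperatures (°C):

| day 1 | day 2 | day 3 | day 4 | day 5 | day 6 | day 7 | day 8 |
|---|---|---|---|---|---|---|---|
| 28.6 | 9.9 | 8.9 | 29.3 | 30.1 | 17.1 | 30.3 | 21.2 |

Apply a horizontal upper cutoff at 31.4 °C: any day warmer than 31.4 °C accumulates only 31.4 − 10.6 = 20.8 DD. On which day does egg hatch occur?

day 4

Daily DD above 10.6 °C (capped at 20.8): 18.0, 0.0, 0.0, 18.7, 19.5, 6.5, 19.7, 10.6.
Cumulative: 18.0, 18.0, 18.0, 36.7, 56.2, 62.7, 82.4, 93.0.
The total first reaches 23 DD on day 4.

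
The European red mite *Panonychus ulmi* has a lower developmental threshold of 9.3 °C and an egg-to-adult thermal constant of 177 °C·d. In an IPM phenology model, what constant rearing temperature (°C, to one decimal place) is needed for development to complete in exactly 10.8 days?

25.7 °C

Required daily accumulation = 177 / 10.8 = 16.389 DD/day.
T = T_base + 16.389 = 9.3 + 16.389 = 25.689 ≈ 25.7 °C.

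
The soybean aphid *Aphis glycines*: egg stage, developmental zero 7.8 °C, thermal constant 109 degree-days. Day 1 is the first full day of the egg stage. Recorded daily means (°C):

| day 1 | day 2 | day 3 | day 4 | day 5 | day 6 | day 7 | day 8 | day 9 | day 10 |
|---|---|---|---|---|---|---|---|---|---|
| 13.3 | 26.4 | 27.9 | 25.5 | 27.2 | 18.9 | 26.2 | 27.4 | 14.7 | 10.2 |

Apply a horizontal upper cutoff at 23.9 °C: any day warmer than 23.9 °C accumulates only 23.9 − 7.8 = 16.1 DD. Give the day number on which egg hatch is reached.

Daily DD above 7.8 °C (capped at 16.1): 5.5, 16.1, 16.1, 16.1, 16.1, 11.1, 16.1, 16.1, 6.9, 2.4.
Cumulative: 5.5, 21.6, 37.7, 53.8, 69.9, 81.0, 97.1, 113.2, 120.1, 122.5.
The total first reaches 109 DD on day 8.

day 8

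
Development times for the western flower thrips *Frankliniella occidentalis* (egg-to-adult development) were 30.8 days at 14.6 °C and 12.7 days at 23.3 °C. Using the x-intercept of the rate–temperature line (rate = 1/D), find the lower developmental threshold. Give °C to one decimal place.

8.5 °C

Under the model K = D·(T − T_b), so D₁·(T₁ − T_b) = D₂·(T₂ − T_b).
30.8·(14.6 − T_b) = 12.7·(23.3 − T_b)
T_b = (30.8·14.6 − 12.7·23.3) / (30.8 − 12.7) = 153.77 / 18.1 = 8.496 °C ≈ 8.5 °C.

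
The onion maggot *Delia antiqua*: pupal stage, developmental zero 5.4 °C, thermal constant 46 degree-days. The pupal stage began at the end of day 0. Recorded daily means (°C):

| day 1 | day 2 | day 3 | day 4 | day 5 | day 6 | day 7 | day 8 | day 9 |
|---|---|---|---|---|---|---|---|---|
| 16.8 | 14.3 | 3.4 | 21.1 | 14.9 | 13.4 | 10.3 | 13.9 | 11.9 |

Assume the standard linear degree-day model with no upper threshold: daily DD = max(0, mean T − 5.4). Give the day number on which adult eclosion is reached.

day 6

Daily DD above 5.4 °C: 11.4, 8.9, 0.0, 15.7, 9.5, 8.0, 4.9, 8.5, 6.5.
Cumulative: 11.4, 20.3, 20.3, 36.0, 45.5, 53.5, 58.4, 66.9, 73.4.
The total first reaches 46 DD on day 6.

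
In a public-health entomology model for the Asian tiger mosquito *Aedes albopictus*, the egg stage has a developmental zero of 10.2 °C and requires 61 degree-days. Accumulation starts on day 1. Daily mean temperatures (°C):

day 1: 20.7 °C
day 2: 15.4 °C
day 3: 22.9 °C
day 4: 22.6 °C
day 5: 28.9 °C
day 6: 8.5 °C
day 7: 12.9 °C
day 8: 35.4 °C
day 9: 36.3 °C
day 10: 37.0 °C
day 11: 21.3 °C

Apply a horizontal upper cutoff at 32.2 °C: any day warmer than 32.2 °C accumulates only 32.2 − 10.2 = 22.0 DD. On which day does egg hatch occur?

day 7

Daily DD above 10.2 °C (capped at 22.0): 10.5, 5.2, 12.7, 12.4, 18.7, 0.0, 2.7, 22.0, 22.0, 22.0, 11.1.
Cumulative: 10.5, 15.7, 28.4, 40.8, 59.5, 59.5, 62.2, 84.2, 106.2, 128.2, 139.3.
The total first reaches 61 DD on day 7.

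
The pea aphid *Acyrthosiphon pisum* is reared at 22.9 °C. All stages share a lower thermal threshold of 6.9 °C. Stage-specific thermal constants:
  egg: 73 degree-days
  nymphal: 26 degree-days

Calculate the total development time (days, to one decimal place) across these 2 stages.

Daily accumulation at 22.9 °C = 22.9 − 6.9 = 16.0 DD/day.
Total K = 73 + 26 = 99 DD.
Total duration = 99 / 16.0 = 6.188 ≈ 6.2 days.

6.2 days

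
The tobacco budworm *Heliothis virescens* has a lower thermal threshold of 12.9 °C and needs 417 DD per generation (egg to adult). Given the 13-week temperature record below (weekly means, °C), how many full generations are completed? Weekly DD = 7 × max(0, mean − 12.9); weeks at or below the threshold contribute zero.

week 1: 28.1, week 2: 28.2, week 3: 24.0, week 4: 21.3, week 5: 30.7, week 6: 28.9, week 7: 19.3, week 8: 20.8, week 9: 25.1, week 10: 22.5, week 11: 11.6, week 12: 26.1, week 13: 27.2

2 generations

Weekly DD (7 × max(0, T̄ − 12.9)): 106.4, 107.1, 77.7, 58.8, 124.6, 112.0, 44.8, 55.3, 85.4, 67.2, 0.0, 92.4, 100.1.
Season total = 1031.8 DD.
Complete generations = ⌊1031.8 / 417⌋ = 2.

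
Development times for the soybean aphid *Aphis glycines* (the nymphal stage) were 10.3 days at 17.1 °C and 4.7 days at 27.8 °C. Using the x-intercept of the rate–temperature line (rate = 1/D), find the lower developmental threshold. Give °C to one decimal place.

8.1 °C

Linear rate model ⇒ the product D·(T − T_b) is constant across temperatures.
10.3·(17.1 − T_b) = 4.7·(27.8 − T_b)
T_b = (10.3·17.1 − 4.7·27.8) / (10.3 − 4.7) = 45.47 / 5.6 = 8.120 °C ≈ 8.1 °C.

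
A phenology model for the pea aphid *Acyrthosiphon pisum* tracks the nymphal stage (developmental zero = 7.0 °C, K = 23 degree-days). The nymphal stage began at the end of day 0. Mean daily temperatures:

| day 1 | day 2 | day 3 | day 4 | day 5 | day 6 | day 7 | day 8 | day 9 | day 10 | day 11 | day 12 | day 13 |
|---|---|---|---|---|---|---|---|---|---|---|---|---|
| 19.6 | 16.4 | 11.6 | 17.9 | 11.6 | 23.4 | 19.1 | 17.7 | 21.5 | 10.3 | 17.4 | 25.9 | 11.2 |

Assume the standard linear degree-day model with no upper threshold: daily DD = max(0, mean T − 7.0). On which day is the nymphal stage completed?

day 3

Daily DD above 7.0 °C: 12.6, 9.4, 4.6, 10.9, 4.6, 16.4, 12.1, 10.7, 14.5, 3.3, 10.4, 18.9, 4.2.
Cumulative: 12.6, 22.0, 26.6, 37.5, 42.1, 58.5, 70.6, 81.3, 95.8, 99.1, 109.5, 128.4, 132.6.
The total first reaches 23 DD on day 3.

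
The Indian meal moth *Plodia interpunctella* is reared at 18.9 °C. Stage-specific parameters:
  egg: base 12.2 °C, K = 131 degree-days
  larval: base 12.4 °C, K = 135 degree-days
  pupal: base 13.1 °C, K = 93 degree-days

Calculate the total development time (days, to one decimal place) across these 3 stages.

egg: 131 / (18.9 − 12.2) = 131 / 6.7 = 19.552 d.
larval: 135 / (18.9 − 12.4) = 135 / 6.5 = 20.769 d.
pupal: 93 / (18.9 − 13.1) = 93 / 5.8 = 16.034 d.
Sum = 56.356 ≈ 56.4 days.

56.4 days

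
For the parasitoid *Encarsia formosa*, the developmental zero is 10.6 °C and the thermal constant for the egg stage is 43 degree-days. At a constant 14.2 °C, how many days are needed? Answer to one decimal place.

11.9 days

Daily accumulation = 14.2 − 10.6 = 3.6 DD/day.
Duration = 43 / 3.6 = 11.944 ≈ 11.9 days.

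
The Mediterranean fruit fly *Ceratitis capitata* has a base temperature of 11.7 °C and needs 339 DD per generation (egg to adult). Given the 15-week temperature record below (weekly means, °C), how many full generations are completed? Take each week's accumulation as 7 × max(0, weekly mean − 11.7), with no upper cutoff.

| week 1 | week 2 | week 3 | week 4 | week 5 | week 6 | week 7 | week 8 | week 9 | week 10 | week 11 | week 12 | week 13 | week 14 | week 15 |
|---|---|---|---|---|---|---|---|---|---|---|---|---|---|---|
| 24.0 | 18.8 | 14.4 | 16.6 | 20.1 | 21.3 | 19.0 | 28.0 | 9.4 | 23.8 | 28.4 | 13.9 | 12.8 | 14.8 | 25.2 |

Weekly DD (7 × max(0, T̄ − 11.7)): 86.1, 49.7, 18.9, 34.3, 58.8, 67.2, 51.1, 114.1, 0.0, 84.7, 116.9, 15.4, 7.7, 21.7, 94.5.
Season total = 821.1 DD.
Complete generations = ⌊821.1 / 339⌋ = 2.

2 generations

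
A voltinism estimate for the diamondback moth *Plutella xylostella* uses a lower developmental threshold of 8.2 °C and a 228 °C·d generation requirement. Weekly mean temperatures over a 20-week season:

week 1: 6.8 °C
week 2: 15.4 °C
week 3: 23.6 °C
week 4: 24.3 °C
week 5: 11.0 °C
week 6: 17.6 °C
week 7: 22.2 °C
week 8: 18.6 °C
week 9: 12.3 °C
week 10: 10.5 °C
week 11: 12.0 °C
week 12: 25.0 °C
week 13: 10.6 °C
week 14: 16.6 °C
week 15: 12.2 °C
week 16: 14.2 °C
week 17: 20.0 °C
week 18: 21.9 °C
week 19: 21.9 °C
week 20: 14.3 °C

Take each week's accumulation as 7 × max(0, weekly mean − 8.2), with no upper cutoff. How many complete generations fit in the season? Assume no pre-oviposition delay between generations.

Weekly DD (7 × max(0, T̄ − 8.2)): 0.0, 50.4, 107.8, 112.7, 19.6, 65.8, 98.0, 72.8, 28.7, 16.1, 26.6, 117.6, 16.8, 58.8, 28.0, 42.0, 82.6, 95.9, 95.9, 42.7.
Season total = 1178.8 DD.
Complete generations = ⌊1178.8 / 228⌋ = 5.

5 generations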